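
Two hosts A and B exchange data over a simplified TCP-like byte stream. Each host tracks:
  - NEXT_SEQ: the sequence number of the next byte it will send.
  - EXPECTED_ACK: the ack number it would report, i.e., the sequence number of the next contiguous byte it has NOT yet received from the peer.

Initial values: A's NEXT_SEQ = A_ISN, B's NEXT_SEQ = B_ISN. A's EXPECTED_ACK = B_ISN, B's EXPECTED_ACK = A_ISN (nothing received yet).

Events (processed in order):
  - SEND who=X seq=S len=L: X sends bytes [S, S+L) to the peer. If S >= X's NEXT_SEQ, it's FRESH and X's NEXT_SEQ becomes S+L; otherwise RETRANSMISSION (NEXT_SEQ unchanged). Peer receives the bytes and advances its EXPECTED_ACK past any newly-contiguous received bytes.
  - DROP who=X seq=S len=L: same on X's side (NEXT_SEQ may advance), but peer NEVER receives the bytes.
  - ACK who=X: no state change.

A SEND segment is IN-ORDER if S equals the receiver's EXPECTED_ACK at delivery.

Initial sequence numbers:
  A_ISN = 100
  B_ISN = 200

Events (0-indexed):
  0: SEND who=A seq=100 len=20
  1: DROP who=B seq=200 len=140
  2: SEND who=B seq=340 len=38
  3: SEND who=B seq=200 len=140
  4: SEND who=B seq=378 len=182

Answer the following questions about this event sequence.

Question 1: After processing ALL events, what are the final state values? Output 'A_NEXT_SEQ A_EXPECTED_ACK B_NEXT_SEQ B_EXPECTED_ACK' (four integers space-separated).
Answer: 120 560 560 120

Derivation:
After event 0: A_seq=120 A_ack=200 B_seq=200 B_ack=120
After event 1: A_seq=120 A_ack=200 B_seq=340 B_ack=120
After event 2: A_seq=120 A_ack=200 B_seq=378 B_ack=120
After event 3: A_seq=120 A_ack=378 B_seq=378 B_ack=120
After event 4: A_seq=120 A_ack=560 B_seq=560 B_ack=120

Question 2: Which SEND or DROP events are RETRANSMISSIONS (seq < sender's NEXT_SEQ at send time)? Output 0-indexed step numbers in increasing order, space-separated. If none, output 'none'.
Answer: 3

Derivation:
Step 0: SEND seq=100 -> fresh
Step 1: DROP seq=200 -> fresh
Step 2: SEND seq=340 -> fresh
Step 3: SEND seq=200 -> retransmit
Step 4: SEND seq=378 -> fresh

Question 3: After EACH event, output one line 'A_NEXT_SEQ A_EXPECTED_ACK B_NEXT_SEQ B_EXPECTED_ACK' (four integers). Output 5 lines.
120 200 200 120
120 200 340 120
120 200 378 120
120 378 378 120
120 560 560 120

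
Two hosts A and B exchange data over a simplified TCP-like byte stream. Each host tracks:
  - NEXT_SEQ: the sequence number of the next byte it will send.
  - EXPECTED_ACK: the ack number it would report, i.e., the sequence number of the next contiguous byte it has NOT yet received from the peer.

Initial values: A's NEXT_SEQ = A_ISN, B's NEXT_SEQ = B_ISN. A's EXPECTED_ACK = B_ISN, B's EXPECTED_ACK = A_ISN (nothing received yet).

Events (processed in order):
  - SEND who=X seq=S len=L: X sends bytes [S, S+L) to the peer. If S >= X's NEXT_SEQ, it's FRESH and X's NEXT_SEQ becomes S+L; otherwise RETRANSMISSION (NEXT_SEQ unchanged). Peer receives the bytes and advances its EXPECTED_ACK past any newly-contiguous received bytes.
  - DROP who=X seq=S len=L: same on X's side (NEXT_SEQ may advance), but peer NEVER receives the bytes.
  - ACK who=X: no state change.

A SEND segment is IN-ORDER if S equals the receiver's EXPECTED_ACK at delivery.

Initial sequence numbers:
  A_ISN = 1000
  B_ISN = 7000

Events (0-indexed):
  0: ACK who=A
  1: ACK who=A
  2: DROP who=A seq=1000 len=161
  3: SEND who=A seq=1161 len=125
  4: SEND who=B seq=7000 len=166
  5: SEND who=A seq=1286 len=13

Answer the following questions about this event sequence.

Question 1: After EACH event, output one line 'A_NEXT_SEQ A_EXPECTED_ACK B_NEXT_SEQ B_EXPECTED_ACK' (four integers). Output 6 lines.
1000 7000 7000 1000
1000 7000 7000 1000
1161 7000 7000 1000
1286 7000 7000 1000
1286 7166 7166 1000
1299 7166 7166 1000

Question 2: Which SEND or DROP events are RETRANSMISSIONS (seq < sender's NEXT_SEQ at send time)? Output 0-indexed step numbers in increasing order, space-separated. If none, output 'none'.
Step 2: DROP seq=1000 -> fresh
Step 3: SEND seq=1161 -> fresh
Step 4: SEND seq=7000 -> fresh
Step 5: SEND seq=1286 -> fresh

Answer: none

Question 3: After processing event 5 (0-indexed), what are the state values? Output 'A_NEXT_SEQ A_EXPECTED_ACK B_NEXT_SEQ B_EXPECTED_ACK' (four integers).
After event 0: A_seq=1000 A_ack=7000 B_seq=7000 B_ack=1000
After event 1: A_seq=1000 A_ack=7000 B_seq=7000 B_ack=1000
After event 2: A_seq=1161 A_ack=7000 B_seq=7000 B_ack=1000
After event 3: A_seq=1286 A_ack=7000 B_seq=7000 B_ack=1000
After event 4: A_seq=1286 A_ack=7166 B_seq=7166 B_ack=1000
After event 5: A_seq=1299 A_ack=7166 B_seq=7166 B_ack=1000

1299 7166 7166 1000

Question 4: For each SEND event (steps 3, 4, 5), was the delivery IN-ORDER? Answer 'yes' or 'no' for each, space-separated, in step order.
Answer: no yes no

Derivation:
Step 3: SEND seq=1161 -> out-of-order
Step 4: SEND seq=7000 -> in-order
Step 5: SEND seq=1286 -> out-of-order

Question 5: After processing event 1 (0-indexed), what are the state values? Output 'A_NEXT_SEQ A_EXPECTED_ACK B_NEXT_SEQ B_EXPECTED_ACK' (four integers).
After event 0: A_seq=1000 A_ack=7000 B_seq=7000 B_ack=1000
After event 1: A_seq=1000 A_ack=7000 B_seq=7000 B_ack=1000

1000 7000 7000 1000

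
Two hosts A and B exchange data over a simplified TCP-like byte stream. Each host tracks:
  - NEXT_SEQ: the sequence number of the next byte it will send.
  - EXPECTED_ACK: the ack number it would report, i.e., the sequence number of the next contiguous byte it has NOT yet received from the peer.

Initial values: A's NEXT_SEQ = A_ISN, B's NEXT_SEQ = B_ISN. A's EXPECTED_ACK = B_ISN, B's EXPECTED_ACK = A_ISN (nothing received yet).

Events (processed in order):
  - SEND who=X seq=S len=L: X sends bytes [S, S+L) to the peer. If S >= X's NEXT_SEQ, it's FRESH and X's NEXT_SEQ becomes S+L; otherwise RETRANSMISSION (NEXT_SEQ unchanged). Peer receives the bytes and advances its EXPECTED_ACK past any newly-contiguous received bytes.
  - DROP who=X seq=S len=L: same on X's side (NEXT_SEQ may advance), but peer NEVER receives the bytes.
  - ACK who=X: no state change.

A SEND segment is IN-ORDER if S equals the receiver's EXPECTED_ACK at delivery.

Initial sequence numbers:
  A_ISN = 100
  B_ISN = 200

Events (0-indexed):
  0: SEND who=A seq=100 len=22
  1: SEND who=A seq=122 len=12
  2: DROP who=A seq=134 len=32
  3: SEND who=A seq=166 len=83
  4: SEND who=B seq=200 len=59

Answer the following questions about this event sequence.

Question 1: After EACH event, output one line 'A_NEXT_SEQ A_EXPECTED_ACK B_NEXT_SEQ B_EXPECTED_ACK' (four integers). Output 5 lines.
122 200 200 122
134 200 200 134
166 200 200 134
249 200 200 134
249 259 259 134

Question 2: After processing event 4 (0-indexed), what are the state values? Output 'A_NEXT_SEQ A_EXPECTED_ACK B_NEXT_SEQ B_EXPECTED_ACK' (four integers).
After event 0: A_seq=122 A_ack=200 B_seq=200 B_ack=122
After event 1: A_seq=134 A_ack=200 B_seq=200 B_ack=134
After event 2: A_seq=166 A_ack=200 B_seq=200 B_ack=134
After event 3: A_seq=249 A_ack=200 B_seq=200 B_ack=134
After event 4: A_seq=249 A_ack=259 B_seq=259 B_ack=134

249 259 259 134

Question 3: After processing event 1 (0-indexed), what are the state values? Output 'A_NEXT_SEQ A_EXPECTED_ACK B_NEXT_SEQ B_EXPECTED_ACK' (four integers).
After event 0: A_seq=122 A_ack=200 B_seq=200 B_ack=122
After event 1: A_seq=134 A_ack=200 B_seq=200 B_ack=134

134 200 200 134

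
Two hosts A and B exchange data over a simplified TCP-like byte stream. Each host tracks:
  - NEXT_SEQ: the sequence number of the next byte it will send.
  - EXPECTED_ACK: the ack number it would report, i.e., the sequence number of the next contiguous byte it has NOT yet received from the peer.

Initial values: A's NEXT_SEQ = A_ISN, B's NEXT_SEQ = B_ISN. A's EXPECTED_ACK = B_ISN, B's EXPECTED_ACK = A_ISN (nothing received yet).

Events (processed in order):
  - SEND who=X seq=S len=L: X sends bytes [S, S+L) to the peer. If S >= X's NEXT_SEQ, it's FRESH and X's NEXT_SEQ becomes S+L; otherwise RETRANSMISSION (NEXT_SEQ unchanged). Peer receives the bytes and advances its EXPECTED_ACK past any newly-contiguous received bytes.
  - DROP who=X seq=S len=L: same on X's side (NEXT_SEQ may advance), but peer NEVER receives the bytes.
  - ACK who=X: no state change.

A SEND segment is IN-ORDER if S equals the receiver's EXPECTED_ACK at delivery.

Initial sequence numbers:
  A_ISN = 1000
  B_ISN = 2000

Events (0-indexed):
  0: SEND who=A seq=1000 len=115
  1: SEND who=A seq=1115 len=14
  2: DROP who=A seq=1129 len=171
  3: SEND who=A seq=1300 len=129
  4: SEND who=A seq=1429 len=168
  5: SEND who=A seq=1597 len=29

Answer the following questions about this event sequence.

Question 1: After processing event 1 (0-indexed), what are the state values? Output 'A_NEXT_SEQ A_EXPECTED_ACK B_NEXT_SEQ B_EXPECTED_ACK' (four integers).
After event 0: A_seq=1115 A_ack=2000 B_seq=2000 B_ack=1115
After event 1: A_seq=1129 A_ack=2000 B_seq=2000 B_ack=1129

1129 2000 2000 1129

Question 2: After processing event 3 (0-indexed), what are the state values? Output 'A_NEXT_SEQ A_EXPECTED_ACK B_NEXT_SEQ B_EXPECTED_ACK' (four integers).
After event 0: A_seq=1115 A_ack=2000 B_seq=2000 B_ack=1115
After event 1: A_seq=1129 A_ack=2000 B_seq=2000 B_ack=1129
After event 2: A_seq=1300 A_ack=2000 B_seq=2000 B_ack=1129
After event 3: A_seq=1429 A_ack=2000 B_seq=2000 B_ack=1129

1429 2000 2000 1129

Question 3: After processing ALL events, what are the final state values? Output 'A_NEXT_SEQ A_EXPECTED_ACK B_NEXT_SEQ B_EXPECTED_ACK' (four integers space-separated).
After event 0: A_seq=1115 A_ack=2000 B_seq=2000 B_ack=1115
After event 1: A_seq=1129 A_ack=2000 B_seq=2000 B_ack=1129
After event 2: A_seq=1300 A_ack=2000 B_seq=2000 B_ack=1129
After event 3: A_seq=1429 A_ack=2000 B_seq=2000 B_ack=1129
After event 4: A_seq=1597 A_ack=2000 B_seq=2000 B_ack=1129
After event 5: A_seq=1626 A_ack=2000 B_seq=2000 B_ack=1129

Answer: 1626 2000 2000 1129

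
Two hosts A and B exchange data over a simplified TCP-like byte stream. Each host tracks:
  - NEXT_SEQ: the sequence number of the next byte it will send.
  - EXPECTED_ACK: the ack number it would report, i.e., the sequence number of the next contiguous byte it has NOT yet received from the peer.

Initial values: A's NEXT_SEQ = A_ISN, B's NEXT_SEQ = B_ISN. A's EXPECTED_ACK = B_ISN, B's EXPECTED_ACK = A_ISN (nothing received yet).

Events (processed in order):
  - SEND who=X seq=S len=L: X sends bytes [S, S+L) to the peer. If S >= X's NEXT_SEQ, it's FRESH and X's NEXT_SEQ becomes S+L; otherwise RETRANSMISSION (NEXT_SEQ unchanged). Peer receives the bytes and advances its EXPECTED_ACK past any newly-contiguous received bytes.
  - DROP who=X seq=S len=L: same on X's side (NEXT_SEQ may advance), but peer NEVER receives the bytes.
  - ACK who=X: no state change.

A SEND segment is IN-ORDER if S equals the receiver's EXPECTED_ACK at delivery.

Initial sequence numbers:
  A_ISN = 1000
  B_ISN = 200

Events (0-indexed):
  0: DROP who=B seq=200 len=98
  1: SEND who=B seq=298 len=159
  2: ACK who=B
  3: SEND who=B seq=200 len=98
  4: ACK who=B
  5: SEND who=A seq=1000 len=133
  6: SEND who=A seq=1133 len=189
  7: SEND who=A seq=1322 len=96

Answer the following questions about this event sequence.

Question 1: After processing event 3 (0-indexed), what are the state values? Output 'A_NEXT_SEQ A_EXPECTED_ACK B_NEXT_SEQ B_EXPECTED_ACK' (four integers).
After event 0: A_seq=1000 A_ack=200 B_seq=298 B_ack=1000
After event 1: A_seq=1000 A_ack=200 B_seq=457 B_ack=1000
After event 2: A_seq=1000 A_ack=200 B_seq=457 B_ack=1000
After event 3: A_seq=1000 A_ack=457 B_seq=457 B_ack=1000

1000 457 457 1000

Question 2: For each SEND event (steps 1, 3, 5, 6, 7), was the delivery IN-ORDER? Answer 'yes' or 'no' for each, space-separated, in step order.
Step 1: SEND seq=298 -> out-of-order
Step 3: SEND seq=200 -> in-order
Step 5: SEND seq=1000 -> in-order
Step 6: SEND seq=1133 -> in-order
Step 7: SEND seq=1322 -> in-order

Answer: no yes yes yes yes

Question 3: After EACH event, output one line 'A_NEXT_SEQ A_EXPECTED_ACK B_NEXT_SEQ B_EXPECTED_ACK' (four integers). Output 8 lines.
1000 200 298 1000
1000 200 457 1000
1000 200 457 1000
1000 457 457 1000
1000 457 457 1000
1133 457 457 1133
1322 457 457 1322
1418 457 457 1418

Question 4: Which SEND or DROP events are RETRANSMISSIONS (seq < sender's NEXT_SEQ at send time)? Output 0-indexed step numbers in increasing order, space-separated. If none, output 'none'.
Answer: 3

Derivation:
Step 0: DROP seq=200 -> fresh
Step 1: SEND seq=298 -> fresh
Step 3: SEND seq=200 -> retransmit
Step 5: SEND seq=1000 -> fresh
Step 6: SEND seq=1133 -> fresh
Step 7: SEND seq=1322 -> fresh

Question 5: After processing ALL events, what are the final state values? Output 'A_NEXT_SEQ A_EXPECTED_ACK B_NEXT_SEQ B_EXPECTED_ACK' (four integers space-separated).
After event 0: A_seq=1000 A_ack=200 B_seq=298 B_ack=1000
After event 1: A_seq=1000 A_ack=200 B_seq=457 B_ack=1000
After event 2: A_seq=1000 A_ack=200 B_seq=457 B_ack=1000
After event 3: A_seq=1000 A_ack=457 B_seq=457 B_ack=1000
After event 4: A_seq=1000 A_ack=457 B_seq=457 B_ack=1000
After event 5: A_seq=1133 A_ack=457 B_seq=457 B_ack=1133
After event 6: A_seq=1322 A_ack=457 B_seq=457 B_ack=1322
After event 7: A_seq=1418 A_ack=457 B_seq=457 B_ack=1418

Answer: 1418 457 457 1418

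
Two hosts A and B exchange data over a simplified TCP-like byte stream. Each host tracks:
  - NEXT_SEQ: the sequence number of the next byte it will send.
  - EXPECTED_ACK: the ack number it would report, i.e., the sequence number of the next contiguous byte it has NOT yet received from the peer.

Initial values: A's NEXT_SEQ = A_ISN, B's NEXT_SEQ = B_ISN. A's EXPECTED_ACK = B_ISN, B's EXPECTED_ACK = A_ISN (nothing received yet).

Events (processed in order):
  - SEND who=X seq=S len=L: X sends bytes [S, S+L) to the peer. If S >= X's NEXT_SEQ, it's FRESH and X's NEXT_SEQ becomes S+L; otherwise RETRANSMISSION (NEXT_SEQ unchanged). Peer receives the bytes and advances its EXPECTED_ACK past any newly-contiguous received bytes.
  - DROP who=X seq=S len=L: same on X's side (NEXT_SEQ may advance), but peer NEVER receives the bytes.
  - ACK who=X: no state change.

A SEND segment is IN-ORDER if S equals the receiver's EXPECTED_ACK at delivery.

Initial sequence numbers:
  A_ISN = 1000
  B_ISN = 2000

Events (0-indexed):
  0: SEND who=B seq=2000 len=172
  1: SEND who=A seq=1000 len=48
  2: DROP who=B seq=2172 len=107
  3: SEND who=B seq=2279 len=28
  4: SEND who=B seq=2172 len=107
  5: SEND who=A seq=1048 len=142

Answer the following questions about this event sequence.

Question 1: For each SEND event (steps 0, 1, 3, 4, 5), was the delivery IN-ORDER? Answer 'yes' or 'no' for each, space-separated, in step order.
Answer: yes yes no yes yes

Derivation:
Step 0: SEND seq=2000 -> in-order
Step 1: SEND seq=1000 -> in-order
Step 3: SEND seq=2279 -> out-of-order
Step 4: SEND seq=2172 -> in-order
Step 5: SEND seq=1048 -> in-order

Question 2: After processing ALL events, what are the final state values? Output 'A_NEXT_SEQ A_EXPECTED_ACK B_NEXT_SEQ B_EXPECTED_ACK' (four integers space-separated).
After event 0: A_seq=1000 A_ack=2172 B_seq=2172 B_ack=1000
After event 1: A_seq=1048 A_ack=2172 B_seq=2172 B_ack=1048
After event 2: A_seq=1048 A_ack=2172 B_seq=2279 B_ack=1048
After event 3: A_seq=1048 A_ack=2172 B_seq=2307 B_ack=1048
After event 4: A_seq=1048 A_ack=2307 B_seq=2307 B_ack=1048
After event 5: A_seq=1190 A_ack=2307 B_seq=2307 B_ack=1190

Answer: 1190 2307 2307 1190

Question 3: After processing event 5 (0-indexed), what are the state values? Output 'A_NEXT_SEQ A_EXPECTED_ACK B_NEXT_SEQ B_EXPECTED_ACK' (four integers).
After event 0: A_seq=1000 A_ack=2172 B_seq=2172 B_ack=1000
After event 1: A_seq=1048 A_ack=2172 B_seq=2172 B_ack=1048
After event 2: A_seq=1048 A_ack=2172 B_seq=2279 B_ack=1048
After event 3: A_seq=1048 A_ack=2172 B_seq=2307 B_ack=1048
After event 4: A_seq=1048 A_ack=2307 B_seq=2307 B_ack=1048
After event 5: A_seq=1190 A_ack=2307 B_seq=2307 B_ack=1190

1190 2307 2307 1190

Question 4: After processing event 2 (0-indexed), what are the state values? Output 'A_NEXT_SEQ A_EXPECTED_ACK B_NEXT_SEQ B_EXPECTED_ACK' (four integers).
After event 0: A_seq=1000 A_ack=2172 B_seq=2172 B_ack=1000
After event 1: A_seq=1048 A_ack=2172 B_seq=2172 B_ack=1048
After event 2: A_seq=1048 A_ack=2172 B_seq=2279 B_ack=1048

1048 2172 2279 1048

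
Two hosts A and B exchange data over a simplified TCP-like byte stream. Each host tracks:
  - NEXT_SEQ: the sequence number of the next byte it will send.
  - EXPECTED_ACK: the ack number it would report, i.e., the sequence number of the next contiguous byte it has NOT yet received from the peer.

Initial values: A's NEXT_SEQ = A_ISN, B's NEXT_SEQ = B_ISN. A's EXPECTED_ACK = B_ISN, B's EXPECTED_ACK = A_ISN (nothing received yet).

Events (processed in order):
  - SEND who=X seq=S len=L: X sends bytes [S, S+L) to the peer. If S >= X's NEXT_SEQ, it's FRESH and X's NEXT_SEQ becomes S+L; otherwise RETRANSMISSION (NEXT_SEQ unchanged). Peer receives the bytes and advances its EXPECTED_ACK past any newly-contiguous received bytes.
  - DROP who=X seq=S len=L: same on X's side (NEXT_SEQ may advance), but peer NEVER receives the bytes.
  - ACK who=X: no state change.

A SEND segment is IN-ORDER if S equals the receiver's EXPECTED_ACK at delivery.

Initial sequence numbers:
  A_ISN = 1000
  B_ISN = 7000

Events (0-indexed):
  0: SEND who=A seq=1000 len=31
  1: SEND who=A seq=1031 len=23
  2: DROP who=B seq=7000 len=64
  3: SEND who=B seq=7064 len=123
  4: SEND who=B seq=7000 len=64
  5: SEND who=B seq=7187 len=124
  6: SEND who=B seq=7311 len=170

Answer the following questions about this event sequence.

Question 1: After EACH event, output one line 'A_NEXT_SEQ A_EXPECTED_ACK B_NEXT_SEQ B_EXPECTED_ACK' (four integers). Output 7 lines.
1031 7000 7000 1031
1054 7000 7000 1054
1054 7000 7064 1054
1054 7000 7187 1054
1054 7187 7187 1054
1054 7311 7311 1054
1054 7481 7481 1054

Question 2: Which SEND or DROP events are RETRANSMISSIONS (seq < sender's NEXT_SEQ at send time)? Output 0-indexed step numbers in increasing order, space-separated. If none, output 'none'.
Answer: 4

Derivation:
Step 0: SEND seq=1000 -> fresh
Step 1: SEND seq=1031 -> fresh
Step 2: DROP seq=7000 -> fresh
Step 3: SEND seq=7064 -> fresh
Step 4: SEND seq=7000 -> retransmit
Step 5: SEND seq=7187 -> fresh
Step 6: SEND seq=7311 -> fresh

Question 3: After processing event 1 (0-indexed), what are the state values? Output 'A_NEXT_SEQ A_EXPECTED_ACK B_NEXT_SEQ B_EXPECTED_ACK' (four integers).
After event 0: A_seq=1031 A_ack=7000 B_seq=7000 B_ack=1031
After event 1: A_seq=1054 A_ack=7000 B_seq=7000 B_ack=1054

1054 7000 7000 1054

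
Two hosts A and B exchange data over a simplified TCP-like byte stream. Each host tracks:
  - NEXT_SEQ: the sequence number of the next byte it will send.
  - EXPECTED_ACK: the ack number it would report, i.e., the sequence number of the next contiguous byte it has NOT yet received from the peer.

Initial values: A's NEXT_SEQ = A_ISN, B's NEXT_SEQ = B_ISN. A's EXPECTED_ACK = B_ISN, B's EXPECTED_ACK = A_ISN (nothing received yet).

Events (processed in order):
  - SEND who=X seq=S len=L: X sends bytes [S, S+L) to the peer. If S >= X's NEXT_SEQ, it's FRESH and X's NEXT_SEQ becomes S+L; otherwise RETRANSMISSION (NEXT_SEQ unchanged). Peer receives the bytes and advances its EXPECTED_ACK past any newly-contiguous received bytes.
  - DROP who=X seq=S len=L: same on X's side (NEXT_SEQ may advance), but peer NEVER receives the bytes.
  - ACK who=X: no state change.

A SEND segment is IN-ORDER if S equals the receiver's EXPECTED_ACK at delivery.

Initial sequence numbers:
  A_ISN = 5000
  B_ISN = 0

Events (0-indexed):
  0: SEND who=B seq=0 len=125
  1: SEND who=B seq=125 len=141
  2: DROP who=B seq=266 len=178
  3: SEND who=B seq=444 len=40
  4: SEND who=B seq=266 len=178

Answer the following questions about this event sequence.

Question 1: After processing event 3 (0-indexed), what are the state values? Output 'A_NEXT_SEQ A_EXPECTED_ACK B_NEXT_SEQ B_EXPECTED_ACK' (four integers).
After event 0: A_seq=5000 A_ack=125 B_seq=125 B_ack=5000
After event 1: A_seq=5000 A_ack=266 B_seq=266 B_ack=5000
After event 2: A_seq=5000 A_ack=266 B_seq=444 B_ack=5000
After event 3: A_seq=5000 A_ack=266 B_seq=484 B_ack=5000

5000 266 484 5000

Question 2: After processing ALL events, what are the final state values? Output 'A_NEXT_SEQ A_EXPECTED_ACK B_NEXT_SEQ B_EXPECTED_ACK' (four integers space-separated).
Answer: 5000 484 484 5000

Derivation:
After event 0: A_seq=5000 A_ack=125 B_seq=125 B_ack=5000
After event 1: A_seq=5000 A_ack=266 B_seq=266 B_ack=5000
After event 2: A_seq=5000 A_ack=266 B_seq=444 B_ack=5000
After event 3: A_seq=5000 A_ack=266 B_seq=484 B_ack=5000
After event 4: A_seq=5000 A_ack=484 B_seq=484 B_ack=5000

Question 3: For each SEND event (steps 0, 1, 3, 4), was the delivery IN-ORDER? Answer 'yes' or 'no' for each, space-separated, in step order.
Answer: yes yes no yes

Derivation:
Step 0: SEND seq=0 -> in-order
Step 1: SEND seq=125 -> in-order
Step 3: SEND seq=444 -> out-of-order
Step 4: SEND seq=266 -> in-order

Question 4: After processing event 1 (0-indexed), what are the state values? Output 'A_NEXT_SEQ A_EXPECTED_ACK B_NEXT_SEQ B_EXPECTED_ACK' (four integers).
After event 0: A_seq=5000 A_ack=125 B_seq=125 B_ack=5000
After event 1: A_seq=5000 A_ack=266 B_seq=266 B_ack=5000

5000 266 266 5000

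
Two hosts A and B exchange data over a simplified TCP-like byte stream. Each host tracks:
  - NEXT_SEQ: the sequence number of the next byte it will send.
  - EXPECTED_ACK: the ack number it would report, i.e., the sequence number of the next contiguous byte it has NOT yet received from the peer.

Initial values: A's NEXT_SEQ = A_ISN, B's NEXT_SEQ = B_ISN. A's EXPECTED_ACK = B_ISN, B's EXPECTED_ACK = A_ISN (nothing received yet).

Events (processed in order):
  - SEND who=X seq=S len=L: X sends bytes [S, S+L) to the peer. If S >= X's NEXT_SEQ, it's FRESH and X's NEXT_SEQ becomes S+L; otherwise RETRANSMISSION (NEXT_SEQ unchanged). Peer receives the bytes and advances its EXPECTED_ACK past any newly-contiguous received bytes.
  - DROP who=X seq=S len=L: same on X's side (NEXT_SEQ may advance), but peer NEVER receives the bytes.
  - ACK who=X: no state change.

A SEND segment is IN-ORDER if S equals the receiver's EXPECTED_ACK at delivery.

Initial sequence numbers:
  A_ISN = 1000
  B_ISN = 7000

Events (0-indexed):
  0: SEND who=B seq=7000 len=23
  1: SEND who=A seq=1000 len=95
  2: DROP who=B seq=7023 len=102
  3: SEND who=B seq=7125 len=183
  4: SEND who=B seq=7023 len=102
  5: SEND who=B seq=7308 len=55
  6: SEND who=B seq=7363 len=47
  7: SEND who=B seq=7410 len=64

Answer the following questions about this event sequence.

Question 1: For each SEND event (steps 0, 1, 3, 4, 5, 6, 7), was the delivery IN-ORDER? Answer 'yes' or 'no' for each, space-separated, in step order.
Answer: yes yes no yes yes yes yes

Derivation:
Step 0: SEND seq=7000 -> in-order
Step 1: SEND seq=1000 -> in-order
Step 3: SEND seq=7125 -> out-of-order
Step 4: SEND seq=7023 -> in-order
Step 5: SEND seq=7308 -> in-order
Step 6: SEND seq=7363 -> in-order
Step 7: SEND seq=7410 -> in-order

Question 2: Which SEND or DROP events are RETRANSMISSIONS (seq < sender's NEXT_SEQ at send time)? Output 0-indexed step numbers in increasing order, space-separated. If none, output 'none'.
Answer: 4

Derivation:
Step 0: SEND seq=7000 -> fresh
Step 1: SEND seq=1000 -> fresh
Step 2: DROP seq=7023 -> fresh
Step 3: SEND seq=7125 -> fresh
Step 4: SEND seq=7023 -> retransmit
Step 5: SEND seq=7308 -> fresh
Step 6: SEND seq=7363 -> fresh
Step 7: SEND seq=7410 -> fresh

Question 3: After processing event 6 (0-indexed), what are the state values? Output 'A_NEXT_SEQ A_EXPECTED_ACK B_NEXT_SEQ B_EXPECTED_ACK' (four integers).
After event 0: A_seq=1000 A_ack=7023 B_seq=7023 B_ack=1000
After event 1: A_seq=1095 A_ack=7023 B_seq=7023 B_ack=1095
After event 2: A_seq=1095 A_ack=7023 B_seq=7125 B_ack=1095
After event 3: A_seq=1095 A_ack=7023 B_seq=7308 B_ack=1095
After event 4: A_seq=1095 A_ack=7308 B_seq=7308 B_ack=1095
After event 5: A_seq=1095 A_ack=7363 B_seq=7363 B_ack=1095
After event 6: A_seq=1095 A_ack=7410 B_seq=7410 B_ack=1095

1095 7410 7410 1095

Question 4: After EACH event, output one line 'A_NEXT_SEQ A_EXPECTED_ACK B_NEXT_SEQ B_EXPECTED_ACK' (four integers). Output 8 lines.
1000 7023 7023 1000
1095 7023 7023 1095
1095 7023 7125 1095
1095 7023 7308 1095
1095 7308 7308 1095
1095 7363 7363 1095
1095 7410 7410 1095
1095 7474 7474 1095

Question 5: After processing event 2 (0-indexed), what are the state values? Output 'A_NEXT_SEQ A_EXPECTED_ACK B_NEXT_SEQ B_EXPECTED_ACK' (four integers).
After event 0: A_seq=1000 A_ack=7023 B_seq=7023 B_ack=1000
After event 1: A_seq=1095 A_ack=7023 B_seq=7023 B_ack=1095
After event 2: A_seq=1095 A_ack=7023 B_seq=7125 B_ack=1095

1095 7023 7125 1095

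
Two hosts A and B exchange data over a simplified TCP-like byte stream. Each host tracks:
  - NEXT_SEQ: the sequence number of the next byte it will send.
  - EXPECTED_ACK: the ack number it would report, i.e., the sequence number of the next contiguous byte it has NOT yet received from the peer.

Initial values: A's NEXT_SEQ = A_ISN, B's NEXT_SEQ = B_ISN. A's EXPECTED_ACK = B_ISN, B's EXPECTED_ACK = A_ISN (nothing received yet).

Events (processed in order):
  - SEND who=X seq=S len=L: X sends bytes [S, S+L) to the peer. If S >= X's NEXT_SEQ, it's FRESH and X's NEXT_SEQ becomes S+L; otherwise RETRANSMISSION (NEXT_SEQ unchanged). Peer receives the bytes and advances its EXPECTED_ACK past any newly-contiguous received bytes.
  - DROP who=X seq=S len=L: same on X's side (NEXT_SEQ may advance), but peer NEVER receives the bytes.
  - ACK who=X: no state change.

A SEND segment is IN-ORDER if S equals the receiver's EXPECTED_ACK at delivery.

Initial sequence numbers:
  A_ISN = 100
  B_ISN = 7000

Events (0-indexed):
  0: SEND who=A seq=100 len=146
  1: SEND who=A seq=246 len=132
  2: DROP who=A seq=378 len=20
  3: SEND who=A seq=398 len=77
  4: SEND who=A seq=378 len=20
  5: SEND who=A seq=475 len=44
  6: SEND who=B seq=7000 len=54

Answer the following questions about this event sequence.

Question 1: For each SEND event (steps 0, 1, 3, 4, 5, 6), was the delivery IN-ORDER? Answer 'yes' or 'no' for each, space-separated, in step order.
Step 0: SEND seq=100 -> in-order
Step 1: SEND seq=246 -> in-order
Step 3: SEND seq=398 -> out-of-order
Step 4: SEND seq=378 -> in-order
Step 5: SEND seq=475 -> in-order
Step 6: SEND seq=7000 -> in-order

Answer: yes yes no yes yes yes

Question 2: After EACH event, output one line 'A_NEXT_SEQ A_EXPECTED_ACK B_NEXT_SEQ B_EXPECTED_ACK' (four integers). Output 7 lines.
246 7000 7000 246
378 7000 7000 378
398 7000 7000 378
475 7000 7000 378
475 7000 7000 475
519 7000 7000 519
519 7054 7054 519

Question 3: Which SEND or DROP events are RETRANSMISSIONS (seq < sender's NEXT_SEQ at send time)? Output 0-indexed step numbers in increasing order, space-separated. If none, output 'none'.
Answer: 4

Derivation:
Step 0: SEND seq=100 -> fresh
Step 1: SEND seq=246 -> fresh
Step 2: DROP seq=378 -> fresh
Step 3: SEND seq=398 -> fresh
Step 4: SEND seq=378 -> retransmit
Step 5: SEND seq=475 -> fresh
Step 6: SEND seq=7000 -> fresh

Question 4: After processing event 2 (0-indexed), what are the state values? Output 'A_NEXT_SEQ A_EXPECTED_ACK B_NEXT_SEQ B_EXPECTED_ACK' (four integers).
After event 0: A_seq=246 A_ack=7000 B_seq=7000 B_ack=246
After event 1: A_seq=378 A_ack=7000 B_seq=7000 B_ack=378
After event 2: A_seq=398 A_ack=7000 B_seq=7000 B_ack=378

398 7000 7000 378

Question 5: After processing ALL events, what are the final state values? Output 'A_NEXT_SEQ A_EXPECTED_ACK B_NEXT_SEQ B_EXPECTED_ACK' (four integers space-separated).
After event 0: A_seq=246 A_ack=7000 B_seq=7000 B_ack=246
After event 1: A_seq=378 A_ack=7000 B_seq=7000 B_ack=378
After event 2: A_seq=398 A_ack=7000 B_seq=7000 B_ack=378
After event 3: A_seq=475 A_ack=7000 B_seq=7000 B_ack=378
After event 4: A_seq=475 A_ack=7000 B_seq=7000 B_ack=475
After event 5: A_seq=519 A_ack=7000 B_seq=7000 B_ack=519
After event 6: A_seq=519 A_ack=7054 B_seq=7054 B_ack=519

Answer: 519 7054 7054 519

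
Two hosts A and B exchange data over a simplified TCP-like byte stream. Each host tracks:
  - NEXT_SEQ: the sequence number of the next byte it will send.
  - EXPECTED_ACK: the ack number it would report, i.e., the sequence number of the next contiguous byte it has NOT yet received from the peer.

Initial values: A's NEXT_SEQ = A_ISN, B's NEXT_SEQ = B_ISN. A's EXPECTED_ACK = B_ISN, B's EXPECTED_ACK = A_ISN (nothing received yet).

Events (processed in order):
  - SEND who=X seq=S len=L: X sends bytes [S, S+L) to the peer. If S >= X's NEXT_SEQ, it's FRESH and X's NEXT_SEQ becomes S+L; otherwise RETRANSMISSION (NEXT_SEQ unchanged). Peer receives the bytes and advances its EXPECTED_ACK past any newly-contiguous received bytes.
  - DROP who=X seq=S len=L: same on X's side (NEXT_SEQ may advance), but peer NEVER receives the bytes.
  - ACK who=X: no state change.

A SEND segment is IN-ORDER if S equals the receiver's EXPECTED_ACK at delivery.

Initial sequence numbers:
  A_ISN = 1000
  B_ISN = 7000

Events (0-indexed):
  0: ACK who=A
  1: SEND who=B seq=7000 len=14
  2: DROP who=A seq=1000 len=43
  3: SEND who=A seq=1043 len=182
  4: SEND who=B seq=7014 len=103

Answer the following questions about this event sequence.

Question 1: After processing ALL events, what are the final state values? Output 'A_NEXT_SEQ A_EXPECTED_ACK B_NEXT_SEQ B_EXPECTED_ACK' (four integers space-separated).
Answer: 1225 7117 7117 1000

Derivation:
After event 0: A_seq=1000 A_ack=7000 B_seq=7000 B_ack=1000
After event 1: A_seq=1000 A_ack=7014 B_seq=7014 B_ack=1000
After event 2: A_seq=1043 A_ack=7014 B_seq=7014 B_ack=1000
After event 3: A_seq=1225 A_ack=7014 B_seq=7014 B_ack=1000
After event 4: A_seq=1225 A_ack=7117 B_seq=7117 B_ack=1000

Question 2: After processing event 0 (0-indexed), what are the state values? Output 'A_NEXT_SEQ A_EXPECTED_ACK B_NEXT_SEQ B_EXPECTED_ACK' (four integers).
After event 0: A_seq=1000 A_ack=7000 B_seq=7000 B_ack=1000

1000 7000 7000 1000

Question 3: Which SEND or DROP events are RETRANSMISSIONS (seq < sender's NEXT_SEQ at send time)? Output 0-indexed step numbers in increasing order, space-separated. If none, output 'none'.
Step 1: SEND seq=7000 -> fresh
Step 2: DROP seq=1000 -> fresh
Step 3: SEND seq=1043 -> fresh
Step 4: SEND seq=7014 -> fresh

Answer: none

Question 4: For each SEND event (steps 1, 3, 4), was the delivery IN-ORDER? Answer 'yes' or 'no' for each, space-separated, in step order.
Step 1: SEND seq=7000 -> in-order
Step 3: SEND seq=1043 -> out-of-order
Step 4: SEND seq=7014 -> in-order

Answer: yes no yes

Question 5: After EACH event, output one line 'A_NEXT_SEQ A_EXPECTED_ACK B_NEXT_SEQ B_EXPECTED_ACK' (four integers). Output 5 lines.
1000 7000 7000 1000
1000 7014 7014 1000
1043 7014 7014 1000
1225 7014 7014 1000
1225 7117 7117 1000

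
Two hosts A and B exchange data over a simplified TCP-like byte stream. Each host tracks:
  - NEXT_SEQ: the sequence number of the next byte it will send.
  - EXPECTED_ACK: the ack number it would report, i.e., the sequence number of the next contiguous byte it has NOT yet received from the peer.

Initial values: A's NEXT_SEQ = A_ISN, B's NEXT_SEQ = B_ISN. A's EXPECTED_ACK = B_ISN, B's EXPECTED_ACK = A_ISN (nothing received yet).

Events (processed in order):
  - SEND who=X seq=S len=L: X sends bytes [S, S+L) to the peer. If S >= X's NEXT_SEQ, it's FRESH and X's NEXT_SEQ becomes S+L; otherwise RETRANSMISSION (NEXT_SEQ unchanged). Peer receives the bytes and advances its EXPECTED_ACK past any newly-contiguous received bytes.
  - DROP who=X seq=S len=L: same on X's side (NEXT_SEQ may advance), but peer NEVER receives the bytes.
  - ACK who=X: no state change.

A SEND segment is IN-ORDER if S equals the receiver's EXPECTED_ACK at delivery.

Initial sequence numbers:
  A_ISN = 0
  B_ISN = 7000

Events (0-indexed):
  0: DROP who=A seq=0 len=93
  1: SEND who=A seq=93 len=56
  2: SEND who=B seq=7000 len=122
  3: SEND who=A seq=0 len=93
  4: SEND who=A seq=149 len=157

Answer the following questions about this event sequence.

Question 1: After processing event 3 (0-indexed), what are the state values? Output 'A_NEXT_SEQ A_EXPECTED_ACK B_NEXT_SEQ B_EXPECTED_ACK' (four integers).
After event 0: A_seq=93 A_ack=7000 B_seq=7000 B_ack=0
After event 1: A_seq=149 A_ack=7000 B_seq=7000 B_ack=0
After event 2: A_seq=149 A_ack=7122 B_seq=7122 B_ack=0
After event 3: A_seq=149 A_ack=7122 B_seq=7122 B_ack=149

149 7122 7122 149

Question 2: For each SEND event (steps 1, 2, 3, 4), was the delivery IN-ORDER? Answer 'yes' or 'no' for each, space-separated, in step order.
Answer: no yes yes yes

Derivation:
Step 1: SEND seq=93 -> out-of-order
Step 2: SEND seq=7000 -> in-order
Step 3: SEND seq=0 -> in-order
Step 4: SEND seq=149 -> in-order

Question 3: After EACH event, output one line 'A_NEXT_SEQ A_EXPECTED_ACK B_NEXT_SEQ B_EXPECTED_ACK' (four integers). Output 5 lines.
93 7000 7000 0
149 7000 7000 0
149 7122 7122 0
149 7122 7122 149
306 7122 7122 306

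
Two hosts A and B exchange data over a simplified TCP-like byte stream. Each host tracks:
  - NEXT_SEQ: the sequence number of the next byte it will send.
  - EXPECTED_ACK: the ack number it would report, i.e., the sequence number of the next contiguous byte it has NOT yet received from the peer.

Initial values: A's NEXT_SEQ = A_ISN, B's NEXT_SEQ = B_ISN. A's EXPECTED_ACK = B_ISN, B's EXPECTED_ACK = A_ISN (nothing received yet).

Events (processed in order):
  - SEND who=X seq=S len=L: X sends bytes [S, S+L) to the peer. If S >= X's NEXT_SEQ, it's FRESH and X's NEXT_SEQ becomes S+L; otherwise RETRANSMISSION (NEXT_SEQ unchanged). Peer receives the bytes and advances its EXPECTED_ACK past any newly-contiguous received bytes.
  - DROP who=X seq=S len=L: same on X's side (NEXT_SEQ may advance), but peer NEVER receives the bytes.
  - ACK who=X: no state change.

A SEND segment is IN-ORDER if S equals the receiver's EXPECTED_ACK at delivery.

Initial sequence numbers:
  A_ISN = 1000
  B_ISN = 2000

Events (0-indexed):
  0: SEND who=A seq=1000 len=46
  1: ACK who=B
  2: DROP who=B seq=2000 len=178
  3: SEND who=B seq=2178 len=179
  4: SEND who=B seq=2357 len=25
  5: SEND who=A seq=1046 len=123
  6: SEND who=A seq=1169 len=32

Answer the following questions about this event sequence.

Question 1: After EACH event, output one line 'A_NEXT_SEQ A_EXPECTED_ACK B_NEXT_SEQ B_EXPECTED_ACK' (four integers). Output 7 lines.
1046 2000 2000 1046
1046 2000 2000 1046
1046 2000 2178 1046
1046 2000 2357 1046
1046 2000 2382 1046
1169 2000 2382 1169
1201 2000 2382 1201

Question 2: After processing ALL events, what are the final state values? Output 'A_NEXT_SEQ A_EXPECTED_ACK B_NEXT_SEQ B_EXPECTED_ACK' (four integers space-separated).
After event 0: A_seq=1046 A_ack=2000 B_seq=2000 B_ack=1046
After event 1: A_seq=1046 A_ack=2000 B_seq=2000 B_ack=1046
After event 2: A_seq=1046 A_ack=2000 B_seq=2178 B_ack=1046
After event 3: A_seq=1046 A_ack=2000 B_seq=2357 B_ack=1046
After event 4: A_seq=1046 A_ack=2000 B_seq=2382 B_ack=1046
After event 5: A_seq=1169 A_ack=2000 B_seq=2382 B_ack=1169
After event 6: A_seq=1201 A_ack=2000 B_seq=2382 B_ack=1201

Answer: 1201 2000 2382 1201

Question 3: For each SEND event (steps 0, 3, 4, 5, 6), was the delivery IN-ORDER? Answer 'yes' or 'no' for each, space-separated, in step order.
Step 0: SEND seq=1000 -> in-order
Step 3: SEND seq=2178 -> out-of-order
Step 4: SEND seq=2357 -> out-of-order
Step 5: SEND seq=1046 -> in-order
Step 6: SEND seq=1169 -> in-order

Answer: yes no no yes yes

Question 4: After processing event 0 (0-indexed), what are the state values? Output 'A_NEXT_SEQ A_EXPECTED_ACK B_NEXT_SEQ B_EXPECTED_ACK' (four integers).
After event 0: A_seq=1046 A_ack=2000 B_seq=2000 B_ack=1046

1046 2000 2000 1046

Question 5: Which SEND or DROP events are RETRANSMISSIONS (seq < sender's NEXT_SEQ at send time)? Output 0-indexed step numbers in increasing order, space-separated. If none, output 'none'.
Answer: none

Derivation:
Step 0: SEND seq=1000 -> fresh
Step 2: DROP seq=2000 -> fresh
Step 3: SEND seq=2178 -> fresh
Step 4: SEND seq=2357 -> fresh
Step 5: SEND seq=1046 -> fresh
Step 6: SEND seq=1169 -> fresh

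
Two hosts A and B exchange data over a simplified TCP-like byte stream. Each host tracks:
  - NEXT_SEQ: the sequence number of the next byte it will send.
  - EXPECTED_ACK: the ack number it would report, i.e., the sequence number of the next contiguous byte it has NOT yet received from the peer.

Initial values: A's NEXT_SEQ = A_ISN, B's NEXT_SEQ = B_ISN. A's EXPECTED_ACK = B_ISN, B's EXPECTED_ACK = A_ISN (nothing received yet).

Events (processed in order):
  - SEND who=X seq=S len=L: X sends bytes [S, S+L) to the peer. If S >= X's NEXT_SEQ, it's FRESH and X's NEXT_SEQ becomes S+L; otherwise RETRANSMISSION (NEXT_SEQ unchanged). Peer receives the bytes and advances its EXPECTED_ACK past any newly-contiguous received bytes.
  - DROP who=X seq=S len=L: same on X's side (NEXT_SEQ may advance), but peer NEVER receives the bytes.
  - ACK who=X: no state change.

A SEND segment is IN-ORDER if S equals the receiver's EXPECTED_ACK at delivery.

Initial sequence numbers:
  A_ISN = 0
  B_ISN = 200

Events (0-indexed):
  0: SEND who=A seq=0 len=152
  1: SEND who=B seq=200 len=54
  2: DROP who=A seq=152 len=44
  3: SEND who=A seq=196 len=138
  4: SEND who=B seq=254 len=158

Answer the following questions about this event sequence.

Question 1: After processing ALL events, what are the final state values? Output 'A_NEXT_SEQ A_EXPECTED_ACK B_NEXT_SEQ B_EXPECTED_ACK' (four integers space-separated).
After event 0: A_seq=152 A_ack=200 B_seq=200 B_ack=152
After event 1: A_seq=152 A_ack=254 B_seq=254 B_ack=152
After event 2: A_seq=196 A_ack=254 B_seq=254 B_ack=152
After event 3: A_seq=334 A_ack=254 B_seq=254 B_ack=152
After event 4: A_seq=334 A_ack=412 B_seq=412 B_ack=152

Answer: 334 412 412 152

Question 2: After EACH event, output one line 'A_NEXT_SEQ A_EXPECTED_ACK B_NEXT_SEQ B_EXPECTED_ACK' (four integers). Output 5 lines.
152 200 200 152
152 254 254 152
196 254 254 152
334 254 254 152
334 412 412 152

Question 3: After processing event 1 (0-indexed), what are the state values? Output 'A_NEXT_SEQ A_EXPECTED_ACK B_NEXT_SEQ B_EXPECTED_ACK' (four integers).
After event 0: A_seq=152 A_ack=200 B_seq=200 B_ack=152
After event 1: A_seq=152 A_ack=254 B_seq=254 B_ack=152

152 254 254 152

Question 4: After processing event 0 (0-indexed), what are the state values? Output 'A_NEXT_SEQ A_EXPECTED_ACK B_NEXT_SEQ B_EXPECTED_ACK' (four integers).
After event 0: A_seq=152 A_ack=200 B_seq=200 B_ack=152

152 200 200 152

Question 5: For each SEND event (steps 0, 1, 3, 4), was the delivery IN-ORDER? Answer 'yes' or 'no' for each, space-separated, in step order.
Answer: yes yes no yes

Derivation:
Step 0: SEND seq=0 -> in-order
Step 1: SEND seq=200 -> in-order
Step 3: SEND seq=196 -> out-of-order
Step 4: SEND seq=254 -> in-order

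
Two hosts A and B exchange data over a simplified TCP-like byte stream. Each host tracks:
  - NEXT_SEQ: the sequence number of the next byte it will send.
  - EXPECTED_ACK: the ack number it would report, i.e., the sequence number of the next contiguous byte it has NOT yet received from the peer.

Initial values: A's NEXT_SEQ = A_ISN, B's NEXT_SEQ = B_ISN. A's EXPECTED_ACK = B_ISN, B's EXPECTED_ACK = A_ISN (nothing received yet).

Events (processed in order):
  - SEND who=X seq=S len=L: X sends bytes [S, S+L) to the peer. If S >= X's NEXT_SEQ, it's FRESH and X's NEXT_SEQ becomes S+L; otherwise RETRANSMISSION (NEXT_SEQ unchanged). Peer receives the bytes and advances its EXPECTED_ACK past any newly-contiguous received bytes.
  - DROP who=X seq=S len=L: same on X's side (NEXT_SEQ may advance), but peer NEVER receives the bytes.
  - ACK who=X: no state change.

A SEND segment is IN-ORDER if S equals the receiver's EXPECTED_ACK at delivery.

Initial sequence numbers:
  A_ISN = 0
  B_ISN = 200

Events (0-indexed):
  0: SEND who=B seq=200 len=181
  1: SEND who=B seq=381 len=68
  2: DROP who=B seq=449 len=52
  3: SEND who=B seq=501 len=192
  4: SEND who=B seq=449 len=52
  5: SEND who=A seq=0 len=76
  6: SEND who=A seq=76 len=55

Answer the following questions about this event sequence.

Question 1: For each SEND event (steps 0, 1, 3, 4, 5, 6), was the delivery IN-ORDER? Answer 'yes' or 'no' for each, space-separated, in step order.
Answer: yes yes no yes yes yes

Derivation:
Step 0: SEND seq=200 -> in-order
Step 1: SEND seq=381 -> in-order
Step 3: SEND seq=501 -> out-of-order
Step 4: SEND seq=449 -> in-order
Step 5: SEND seq=0 -> in-order
Step 6: SEND seq=76 -> in-order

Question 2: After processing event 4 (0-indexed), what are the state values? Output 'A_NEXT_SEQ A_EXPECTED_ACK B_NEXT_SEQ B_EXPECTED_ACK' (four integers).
After event 0: A_seq=0 A_ack=381 B_seq=381 B_ack=0
After event 1: A_seq=0 A_ack=449 B_seq=449 B_ack=0
After event 2: A_seq=0 A_ack=449 B_seq=501 B_ack=0
After event 3: A_seq=0 A_ack=449 B_seq=693 B_ack=0
After event 4: A_seq=0 A_ack=693 B_seq=693 B_ack=0

0 693 693 0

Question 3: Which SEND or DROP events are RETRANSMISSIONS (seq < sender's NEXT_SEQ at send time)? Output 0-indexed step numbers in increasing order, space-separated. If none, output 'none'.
Step 0: SEND seq=200 -> fresh
Step 1: SEND seq=381 -> fresh
Step 2: DROP seq=449 -> fresh
Step 3: SEND seq=501 -> fresh
Step 4: SEND seq=449 -> retransmit
Step 5: SEND seq=0 -> fresh
Step 6: SEND seq=76 -> fresh

Answer: 4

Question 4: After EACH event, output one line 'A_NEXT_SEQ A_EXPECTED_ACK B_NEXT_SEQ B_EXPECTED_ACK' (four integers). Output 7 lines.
0 381 381 0
0 449 449 0
0 449 501 0
0 449 693 0
0 693 693 0
76 693 693 76
131 693 693 131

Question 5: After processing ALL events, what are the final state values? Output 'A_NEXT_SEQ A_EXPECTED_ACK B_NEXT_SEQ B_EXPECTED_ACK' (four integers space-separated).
Answer: 131 693 693 131

Derivation:
After event 0: A_seq=0 A_ack=381 B_seq=381 B_ack=0
After event 1: A_seq=0 A_ack=449 B_seq=449 B_ack=0
After event 2: A_seq=0 A_ack=449 B_seq=501 B_ack=0
After event 3: A_seq=0 A_ack=449 B_seq=693 B_ack=0
After event 4: A_seq=0 A_ack=693 B_seq=693 B_ack=0
After event 5: A_seq=76 A_ack=693 B_seq=693 B_ack=76
After event 6: A_seq=131 A_ack=693 B_seq=693 B_ack=131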